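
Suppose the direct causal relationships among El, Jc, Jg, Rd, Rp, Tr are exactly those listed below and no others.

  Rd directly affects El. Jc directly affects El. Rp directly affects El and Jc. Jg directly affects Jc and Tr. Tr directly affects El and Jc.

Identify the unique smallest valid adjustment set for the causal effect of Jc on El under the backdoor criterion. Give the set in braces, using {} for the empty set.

Variables eligible for adjustment (non-descendants of Jc, excluding Jc and El): {Jg, Rd, Rp, Tr}.
Backdoor paths from Jc to El:
  P1: Jc <- Jg -> Tr -> El
  P2: Jc <- Rp -> El
  P3: Jc <- Tr -> El
The empty set is not sufficient: P1 (Jc <- Jg -> Tr -> El) has no collider blocking it and no conditioned non-collider, so it is open.
Try {Rp, Tr}:
  P1: blocked at chain node Tr ∈ conditioning set.
  P2: blocked at fork node Rp ∈ conditioning set.
  P3: blocked at fork node Tr ∈ conditioning set.
{Rp, Tr} contains no descendant of Jc and blocks every backdoor path.
Every element of {Rp, Tr} is needed (dropping Rp leaves P2 open; dropping Tr leaves P1 open), so no proper subset is valid.
Among all size-2 subsets of the eligible variables, only {Rp, Tr} blocks every backdoor path, so it is the unique smallest valid adjustment set.

{Rp, Tr}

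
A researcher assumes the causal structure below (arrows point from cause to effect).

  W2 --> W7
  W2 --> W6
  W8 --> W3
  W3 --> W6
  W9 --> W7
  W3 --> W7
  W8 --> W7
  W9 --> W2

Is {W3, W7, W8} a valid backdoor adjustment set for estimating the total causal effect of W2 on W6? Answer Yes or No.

Backdoor paths from W2 to W6 (paths whose first edge points into W2):
  P1: W2 <- W9 -> W7 <- W8 -> W3 -> W6
  P2: W2 <- W9 -> W7 <- W3 -> W6
Condition 1 (no descendant of W2 in the set): FAILS — W7 is a descendant of W2.
Condition 2 (every backdoor path blocked by {W3, W7, W8}):
  P1: blocked at fork node W8 ∈ conditioning set.
  P2: blocked at fork node W3 ∈ conditioning set.
{W3, W7, W8} does not satisfy the backdoor criterion.

No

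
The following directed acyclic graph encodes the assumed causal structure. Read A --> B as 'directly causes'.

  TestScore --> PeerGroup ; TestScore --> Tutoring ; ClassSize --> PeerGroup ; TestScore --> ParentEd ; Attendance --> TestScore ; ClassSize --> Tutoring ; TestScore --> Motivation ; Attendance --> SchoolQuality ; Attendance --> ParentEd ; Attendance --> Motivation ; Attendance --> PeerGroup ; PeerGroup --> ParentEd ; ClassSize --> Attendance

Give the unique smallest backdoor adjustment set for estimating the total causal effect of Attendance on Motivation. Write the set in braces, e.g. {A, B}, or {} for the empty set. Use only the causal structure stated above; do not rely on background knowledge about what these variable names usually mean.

{}

Variables eligible for adjustment (non-descendants of Attendance, excluding Attendance and Motivation): {ClassSize}.
Backdoor paths from Attendance to Motivation:
  P1: Attendance <- ClassSize -> Tutoring <- TestScore -> Motivation
  P2: Attendance <- ClassSize -> PeerGroup <- TestScore -> Motivation
  P3: Attendance <- ClassSize -> PeerGroup -> ParentEd <- TestScore -> Motivation
Each backdoor path contains an unconditioned collider, so every path is already blocked with the empty conditioning set:
  P1: blocked at collider Tutoring (neither it nor any descendant is in the conditioning set).
  P2: blocked at collider PeerGroup (neither it nor any descendant is in the conditioning set).
  P3: blocked at collider ParentEd (neither it nor any descendant is in the conditioning set).
The empty set is therefore the unique smallest valid set.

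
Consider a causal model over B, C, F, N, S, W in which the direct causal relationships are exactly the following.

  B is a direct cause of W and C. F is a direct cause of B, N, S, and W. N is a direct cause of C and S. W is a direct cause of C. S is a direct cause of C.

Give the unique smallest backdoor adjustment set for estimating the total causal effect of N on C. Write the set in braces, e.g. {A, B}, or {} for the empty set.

Variables eligible for adjustment (non-descendants of N, excluding N and C): {B, F, W}.
Backdoor paths from N to C:
  P1: N <- F -> B -> W -> C
  P2: N <- F -> B -> C
  P3: N <- F -> W <- B -> C
  P4: N <- F -> W -> C
  P5: N <- F -> S -> C
The empty set is not sufficient: P1 (N <- F -> B -> W -> C) has no collider blocking it and no conditioned non-collider, so it is open.
Try {F}:
  P1: blocked at fork node F ∈ conditioning set.
  P2: blocked at fork node F ∈ conditioning set.
  P3: blocked at fork node F ∈ conditioning set.
  P4: blocked at fork node F ∈ conditioning set.
  P5: blocked at fork node F ∈ conditioning set.
{F} contains no descendant of N and blocks every backdoor path.
No other singleton works — e.g. {B} leaves P4 open — so {F} is the unique smallest valid adjustment set.

{F}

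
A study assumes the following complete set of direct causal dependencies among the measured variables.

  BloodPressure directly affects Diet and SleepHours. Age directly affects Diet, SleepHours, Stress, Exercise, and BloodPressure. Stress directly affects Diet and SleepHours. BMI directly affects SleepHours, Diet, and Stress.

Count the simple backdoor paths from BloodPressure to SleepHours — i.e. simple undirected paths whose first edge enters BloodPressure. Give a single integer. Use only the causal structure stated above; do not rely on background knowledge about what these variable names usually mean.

8

A backdoor path from BloodPressure to SleepHours is any simple undirected path whose first edge points into BloodPressure (i.e. leaves BloodPressure via a parent).
Parents of BloodPressure: {Age}.
Enumerating:
  P1: BloodPressure <- Age -> Stress <- BMI -> SleepHours
  P2: BloodPressure <- Age -> Stress -> SleepHours
  P3: BloodPressure <- Age -> Stress -> Diet <- BMI -> SleepHours
  P4: BloodPressure <- Age -> SleepHours
  P5: BloodPressure <- Age -> Diet <- BMI -> Stress -> SleepHours
  P6: BloodPressure <- Age -> Diet <- BMI -> SleepHours
  P7: BloodPressure <- Age -> Diet <- Stress <- BMI -> SleepHours
  P8: BloodPressure <- Age -> Diet <- Stress -> SleepHours
That exhausts the simple backdoor paths. Count: 8.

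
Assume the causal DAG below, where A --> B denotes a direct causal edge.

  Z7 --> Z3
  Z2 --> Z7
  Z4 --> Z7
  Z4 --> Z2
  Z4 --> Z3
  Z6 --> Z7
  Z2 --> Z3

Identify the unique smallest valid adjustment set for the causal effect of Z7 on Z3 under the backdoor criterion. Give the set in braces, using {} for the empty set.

{Z2, Z4}

Variables eligible for adjustment (non-descendants of Z7, excluding Z7 and Z3): {Z2, Z4, Z6}.
Backdoor paths from Z7 to Z3:
  P1: Z7 <- Z4 -> Z2 -> Z3
  P2: Z7 <- Z4 -> Z3
  P3: Z7 <- Z2 <- Z4 -> Z3
  P4: Z7 <- Z2 -> Z3
The empty set is not sufficient: P1 (Z7 <- Z4 -> Z2 -> Z3) has no collider blocking it and no conditioned non-collider, so it is open.
Try {Z2, Z4}:
  P1: blocked at fork node Z4 ∈ conditioning set.
  P2: blocked at fork node Z4 ∈ conditioning set.
  P3: blocked at chain node Z2 ∈ conditioning set.
  P4: blocked at fork node Z2 ∈ conditioning set.
{Z2, Z4} contains no descendant of Z7 and blocks every backdoor path.
Every element of {Z2, Z4} is needed (dropping Z2 leaves P4 open; dropping Z4 leaves P2 open), so no proper subset is valid.
Among all size-2 subsets of the eligible variables, only {Z2, Z4} blocks every backdoor path, so it is the unique smallest valid adjustment set.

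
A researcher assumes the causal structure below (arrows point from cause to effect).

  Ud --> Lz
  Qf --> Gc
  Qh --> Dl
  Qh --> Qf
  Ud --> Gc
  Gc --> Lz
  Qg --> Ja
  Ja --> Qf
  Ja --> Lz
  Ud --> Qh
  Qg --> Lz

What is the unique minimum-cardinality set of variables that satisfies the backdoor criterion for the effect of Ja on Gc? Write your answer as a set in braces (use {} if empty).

Variables eligible for adjustment (non-descendants of Ja, excluding Ja and Gc): {Dl, Qg, Qh, Ud}.
Backdoor paths from Ja to Gc:
  P1: Ja <- Qg -> Lz <- Ud -> Qh -> Qf -> Gc
  P2: Ja <- Qg -> Lz <- Ud -> Gc
  P3: Ja <- Qg -> Lz <- Gc
Each backdoor path contains an unconditioned collider, so every path is already blocked with the empty conditioning set:
  P1: blocked at collider Lz (neither it nor any descendant is in the conditioning set).
  P2: blocked at collider Lz (neither it nor any descendant is in the conditioning set).
  P3: blocked at collider Lz (neither it nor any descendant is in the conditioning set).
The empty set is therefore the unique smallest valid set.

{}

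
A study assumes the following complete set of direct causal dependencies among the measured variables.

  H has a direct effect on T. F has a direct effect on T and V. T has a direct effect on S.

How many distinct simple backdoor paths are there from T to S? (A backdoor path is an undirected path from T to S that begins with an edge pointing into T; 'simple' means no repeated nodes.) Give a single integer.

A backdoor path from T to S is any simple undirected path whose first edge points into T (i.e. leaves T via a parent).
Parents of T: {F, H}.
No simple path from any parent of T reaches S without revisiting T, so there are no backdoor paths.

0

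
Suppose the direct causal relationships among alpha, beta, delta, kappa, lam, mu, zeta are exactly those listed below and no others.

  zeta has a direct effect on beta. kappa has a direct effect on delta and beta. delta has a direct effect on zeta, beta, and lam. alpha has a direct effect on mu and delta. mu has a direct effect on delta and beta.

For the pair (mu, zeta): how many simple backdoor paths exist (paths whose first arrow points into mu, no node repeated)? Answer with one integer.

A backdoor path from mu to zeta is any simple undirected path whose first edge points into mu (i.e. leaves mu via a parent).
Parents of mu: {alpha}.
Enumerating:
  P1: mu <- alpha -> delta <- kappa -> beta <- zeta
  P2: mu <- alpha -> delta -> zeta
  P3: mu <- alpha -> delta -> beta <- zeta
That exhausts the simple backdoor paths. Count: 3.

3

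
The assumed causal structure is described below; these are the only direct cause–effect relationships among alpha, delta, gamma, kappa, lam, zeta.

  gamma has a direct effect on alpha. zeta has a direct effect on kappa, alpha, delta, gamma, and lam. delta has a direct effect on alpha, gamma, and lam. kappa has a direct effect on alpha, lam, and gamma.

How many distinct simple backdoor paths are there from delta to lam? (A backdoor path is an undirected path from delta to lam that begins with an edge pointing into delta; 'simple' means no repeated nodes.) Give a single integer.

A backdoor path from delta to lam is any simple undirected path whose first edge points into delta (i.e. leaves delta via a parent).
Parents of delta: {zeta}.
Enumerating:
  P1: delta <- zeta -> kappa -> lam
  P2: delta <- zeta -> gamma <- kappa -> lam
  P3: delta <- zeta -> gamma -> alpha <- kappa -> lam
  P4: delta <- zeta -> alpha <- kappa -> lam
  P5: delta <- zeta -> alpha <- gamma <- kappa -> lam
  P6: delta <- zeta -> lam
That exhausts the simple backdoor paths. Count: 6.

6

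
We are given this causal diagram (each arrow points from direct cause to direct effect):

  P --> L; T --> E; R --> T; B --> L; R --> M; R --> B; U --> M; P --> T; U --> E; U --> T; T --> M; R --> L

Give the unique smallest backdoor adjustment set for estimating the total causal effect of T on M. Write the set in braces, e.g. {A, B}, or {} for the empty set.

Variables eligible for adjustment (non-descendants of T, excluding T and M): {B, L, P, R, U}.
Backdoor paths from T to M:
  P1: T <- R -> M
  P2: T <- P -> L <- R -> M
  P3: T <- P -> L <- B <- R -> M
  P4: T <- U -> M
The empty set is not sufficient: P1 (T <- R -> M) has no collider blocking it and no conditioned non-collider, so it is open.
Try {R, U}:
  P1: blocked at fork node R ∈ conditioning set.
  P2: blocked at collider L (neither it nor any descendant is in the conditioning set).
  P3: blocked at collider L (neither it nor any descendant is in the conditioning set).
  P4: blocked at fork node U ∈ conditioning set.
{R, U} contains no descendant of T and blocks every backdoor path.
Every element of {R, U} is needed (dropping R leaves P1 open; dropping U leaves P4 open), so no proper subset is valid.
Among all size-2 subsets of the eligible variables, only {R, U} blocks every backdoor path, so it is the unique smallest valid adjustment set.

{R, U}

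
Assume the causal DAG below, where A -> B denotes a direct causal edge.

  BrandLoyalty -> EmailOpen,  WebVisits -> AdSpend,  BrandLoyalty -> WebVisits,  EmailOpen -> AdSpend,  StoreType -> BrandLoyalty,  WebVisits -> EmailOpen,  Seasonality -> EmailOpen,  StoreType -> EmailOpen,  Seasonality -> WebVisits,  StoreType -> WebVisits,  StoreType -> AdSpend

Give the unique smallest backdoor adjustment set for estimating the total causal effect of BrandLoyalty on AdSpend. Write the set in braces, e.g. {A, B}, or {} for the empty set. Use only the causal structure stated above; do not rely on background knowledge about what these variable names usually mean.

{StoreType}

Variables eligible for adjustment (non-descendants of BrandLoyalty, excluding BrandLoyalty and AdSpend): {Seasonality, StoreType}.
Backdoor paths from BrandLoyalty to AdSpend:
  P1: BrandLoyalty <- StoreType -> WebVisits <- Seasonality -> EmailOpen -> AdSpend
  P2: BrandLoyalty <- StoreType -> WebVisits -> EmailOpen -> AdSpend
  P3: BrandLoyalty <- StoreType -> WebVisits -> AdSpend
  P4: BrandLoyalty <- StoreType -> EmailOpen <- Seasonality -> WebVisits -> AdSpend
  P5: BrandLoyalty <- StoreType -> EmailOpen <- WebVisits -> AdSpend
  P6: BrandLoyalty <- StoreType -> EmailOpen -> AdSpend
  P7: BrandLoyalty <- StoreType -> AdSpend
The empty set is not sufficient: P2 (BrandLoyalty <- StoreType -> WebVisits -> EmailOpen -> AdSpend) has no collider blocking it and no conditioned non-collider, so it is open.
Try {StoreType}:
  P1: blocked at fork node StoreType ∈ conditioning set.
  P2: blocked at fork node StoreType ∈ conditioning set.
  P3: blocked at fork node StoreType ∈ conditioning set.
  P4: blocked at fork node StoreType ∈ conditioning set.
  P5: blocked at fork node StoreType ∈ conditioning set.
  P6: blocked at fork node StoreType ∈ conditioning set.
  P7: blocked at fork node StoreType ∈ conditioning set.
{StoreType} contains no descendant of BrandLoyalty and blocks every backdoor path.
No other singleton works — e.g. {Seasonality} leaves P2 open — so {StoreType} is the unique smallest valid adjustment set.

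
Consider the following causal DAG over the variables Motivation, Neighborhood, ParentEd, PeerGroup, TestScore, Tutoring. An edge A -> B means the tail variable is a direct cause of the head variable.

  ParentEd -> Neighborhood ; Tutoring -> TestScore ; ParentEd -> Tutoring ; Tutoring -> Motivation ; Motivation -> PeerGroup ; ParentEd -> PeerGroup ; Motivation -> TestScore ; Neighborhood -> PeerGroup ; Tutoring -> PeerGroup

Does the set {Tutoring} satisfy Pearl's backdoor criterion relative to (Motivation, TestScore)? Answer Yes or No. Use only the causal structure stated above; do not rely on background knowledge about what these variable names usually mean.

Yes

Backdoor paths from Motivation to TestScore (paths whose first edge points into Motivation):
  P1: Motivation <- Tutoring -> TestScore
Condition 1 (no descendant of Motivation in the set): holds — descendants of Motivation are {PeerGroup, TestScore}; none are in {Tutoring}.
Condition 2 (every backdoor path blocked by {Tutoring}):
  P1: blocked at fork node Tutoring ∈ conditioning set.
{Tutoring} satisfies the backdoor criterion.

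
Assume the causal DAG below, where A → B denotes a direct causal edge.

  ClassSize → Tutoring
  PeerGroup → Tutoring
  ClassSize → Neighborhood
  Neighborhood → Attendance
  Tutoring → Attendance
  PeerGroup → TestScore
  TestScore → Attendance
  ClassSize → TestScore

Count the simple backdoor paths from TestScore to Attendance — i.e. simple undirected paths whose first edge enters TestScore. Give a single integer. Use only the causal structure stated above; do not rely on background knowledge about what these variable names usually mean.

4

A backdoor path from TestScore to Attendance is any simple undirected path whose first edge points into TestScore (i.e. leaves TestScore via a parent).
Parents of TestScore: {ClassSize, PeerGroup}.
Enumerating:
  P1: TestScore <- ClassSize -> Neighborhood -> Attendance
  P2: TestScore <- ClassSize -> Tutoring -> Attendance
  P3: TestScore <- PeerGroup -> Tutoring <- ClassSize -> Neighborhood -> Attendance
  P4: TestScore <- PeerGroup -> Tutoring -> Attendance
That exhausts the simple backdoor paths. Count: 4.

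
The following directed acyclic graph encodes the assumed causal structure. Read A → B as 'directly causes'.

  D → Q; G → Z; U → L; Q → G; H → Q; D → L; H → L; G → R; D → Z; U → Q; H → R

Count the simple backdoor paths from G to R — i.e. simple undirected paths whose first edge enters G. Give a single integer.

3

A backdoor path from G to R is any simple undirected path whose first edge points into G (i.e. leaves G via a parent).
Parents of G: {Q}.
Enumerating:
  P1: G <- Q <- U -> L <- H -> R
  P2: G <- Q <- D -> L <- H -> R
  P3: G <- Q <- H -> R
That exhausts the simple backdoor paths. Count: 3.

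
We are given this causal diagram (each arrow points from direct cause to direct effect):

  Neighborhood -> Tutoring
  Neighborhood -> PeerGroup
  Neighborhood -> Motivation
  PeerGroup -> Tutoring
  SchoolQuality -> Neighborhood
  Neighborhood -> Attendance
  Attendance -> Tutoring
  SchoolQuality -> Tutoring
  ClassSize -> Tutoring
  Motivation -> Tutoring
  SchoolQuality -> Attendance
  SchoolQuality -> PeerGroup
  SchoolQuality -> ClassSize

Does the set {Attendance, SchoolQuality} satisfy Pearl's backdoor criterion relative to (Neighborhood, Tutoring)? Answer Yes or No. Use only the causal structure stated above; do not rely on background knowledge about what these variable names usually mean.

Backdoor paths from Neighborhood to Tutoring (paths whose first edge points into Neighborhood):
  P1: Neighborhood <- SchoolQuality -> PeerGroup -> Tutoring
  P2: Neighborhood <- SchoolQuality -> ClassSize -> Tutoring
  P3: Neighborhood <- SchoolQuality -> Attendance -> Tutoring
  P4: Neighborhood <- SchoolQuality -> Tutoring
Condition 1 (no descendant of Neighborhood in the set): FAILS — Attendance is a descendant of Neighborhood.
Condition 2 (every backdoor path blocked by {Attendance, SchoolQuality}):
  P1: blocked at fork node SchoolQuality ∈ conditioning set.
  P2: blocked at fork node SchoolQuality ∈ conditioning set.
  P3: blocked at fork node SchoolQuality ∈ conditioning set.
  P4: blocked at fork node SchoolQuality ∈ conditioning set.
{Attendance, SchoolQuality} does not satisfy the backdoor criterion.

No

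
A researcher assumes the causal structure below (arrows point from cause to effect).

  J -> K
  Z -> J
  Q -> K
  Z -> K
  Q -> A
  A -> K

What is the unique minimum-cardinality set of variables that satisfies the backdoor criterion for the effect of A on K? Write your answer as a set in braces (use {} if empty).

Variables eligible for adjustment (non-descendants of A, excluding A and K): {J, Q, Z}.
Backdoor paths from A to K:
  P1: A <- Q -> K
The empty set is not sufficient: P1 (A <- Q -> K) has no collider blocking it and no conditioned non-collider, so it is open.
Try {Q}:
  P1: blocked at fork node Q ∈ conditioning set.
{Q} contains no descendant of A and blocks every backdoor path.
No other singleton works — e.g. {Z} leaves P1 open — so {Q} is the unique smallest valid adjustment set.

{Q}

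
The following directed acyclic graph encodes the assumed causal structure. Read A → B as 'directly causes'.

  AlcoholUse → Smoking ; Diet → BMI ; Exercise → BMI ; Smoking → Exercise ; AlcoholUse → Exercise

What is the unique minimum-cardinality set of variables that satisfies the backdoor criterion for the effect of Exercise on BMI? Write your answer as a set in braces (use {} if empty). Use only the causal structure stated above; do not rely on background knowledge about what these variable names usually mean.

{}

Variables eligible for adjustment (non-descendants of Exercise, excluding Exercise and BMI): {AlcoholUse, Diet, Smoking}.
Backdoor paths from Exercise to BMI:
  (none)
With no backdoor paths the empty set already satisfies the criterion, and it is trivially minimal.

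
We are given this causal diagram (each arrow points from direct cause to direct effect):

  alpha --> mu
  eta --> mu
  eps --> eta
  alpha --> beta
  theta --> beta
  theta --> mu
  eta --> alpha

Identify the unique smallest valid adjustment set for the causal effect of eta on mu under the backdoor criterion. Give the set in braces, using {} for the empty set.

{}

Variables eligible for adjustment (non-descendants of eta, excluding eta and mu): {eps, theta}.
Backdoor paths from eta to mu:
  (none)
With no backdoor paths the empty set already satisfies the criterion, and it is trivially minimal.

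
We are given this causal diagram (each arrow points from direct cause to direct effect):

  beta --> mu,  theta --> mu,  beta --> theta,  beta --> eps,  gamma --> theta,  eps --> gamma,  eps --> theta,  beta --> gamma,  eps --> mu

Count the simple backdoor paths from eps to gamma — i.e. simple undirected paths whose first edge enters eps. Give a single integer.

3

A backdoor path from eps to gamma is any simple undirected path whose first edge points into eps (i.e. leaves eps via a parent).
Parents of eps: {beta}.
Enumerating:
  P1: eps <- beta -> gamma
  P2: eps <- beta -> theta <- gamma
  P3: eps <- beta -> mu <- theta <- gamma
That exhausts the simple backdoor paths. Count: 3.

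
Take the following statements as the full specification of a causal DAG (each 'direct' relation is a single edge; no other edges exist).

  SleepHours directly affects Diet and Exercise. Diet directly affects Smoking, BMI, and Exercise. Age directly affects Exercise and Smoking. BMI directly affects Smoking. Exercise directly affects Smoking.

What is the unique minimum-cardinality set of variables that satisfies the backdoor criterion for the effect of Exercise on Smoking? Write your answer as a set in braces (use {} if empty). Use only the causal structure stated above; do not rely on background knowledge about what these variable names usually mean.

{Age, Diet}

Variables eligible for adjustment (non-descendants of Exercise, excluding Exercise and Smoking): {Age, BMI, Diet, SleepHours}.
Backdoor paths from Exercise to Smoking:
  P1: Exercise <- SleepHours -> Diet -> BMI -> Smoking
  P2: Exercise <- SleepHours -> Diet -> Smoking
  P3: Exercise <- Age -> Smoking
  P4: Exercise <- Diet -> BMI -> Smoking
  P5: Exercise <- Diet -> Smoking
The empty set is not sufficient: P1 (Exercise <- SleepHours -> Diet -> BMI -> Smoking) has no collider blocking it and no conditioned non-collider, so it is open.
Try {Age, Diet}:
  P1: blocked at chain node Diet ∈ conditioning set.
  P2: blocked at chain node Diet ∈ conditioning set.
  P3: blocked at fork node Age ∈ conditioning set.
  P4: blocked at fork node Diet ∈ conditioning set.
  P5: blocked at fork node Diet ∈ conditioning set.
{Age, Diet} contains no descendant of Exercise and blocks every backdoor path.
Every element of {Age, Diet} is needed (dropping Age leaves P3 open; dropping Diet leaves P1 open), so no proper subset is valid.
Among all size-2 subsets of the eligible variables, only {Age, Diet} blocks every backdoor path, so it is the unique smallest valid adjustment set.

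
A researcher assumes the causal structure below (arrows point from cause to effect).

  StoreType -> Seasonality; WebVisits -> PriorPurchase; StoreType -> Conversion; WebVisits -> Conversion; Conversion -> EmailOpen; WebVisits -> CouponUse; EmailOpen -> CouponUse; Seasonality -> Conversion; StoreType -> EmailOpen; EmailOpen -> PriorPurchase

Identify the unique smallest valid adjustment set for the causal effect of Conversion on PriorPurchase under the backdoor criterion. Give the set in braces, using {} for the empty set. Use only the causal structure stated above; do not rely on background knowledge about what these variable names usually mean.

Variables eligible for adjustment (non-descendants of Conversion, excluding Conversion and PriorPurchase): {Seasonality, StoreType, WebVisits}.
Backdoor paths from Conversion to PriorPurchase:
  P1: Conversion <- StoreType -> EmailOpen -> PriorPurchase
  P2: Conversion <- StoreType -> EmailOpen -> CouponUse <- WebVisits -> PriorPurchase
  P3: Conversion <- Seasonality <- StoreType -> EmailOpen -> PriorPurchase
  P4: Conversion <- Seasonality <- StoreType -> EmailOpen -> CouponUse <- WebVisits -> PriorPurchase
  P5: Conversion <- WebVisits -> PriorPurchase
  P6: Conversion <- WebVisits -> CouponUse <- EmailOpen -> PriorPurchase
The empty set is not sufficient: P1 (Conversion <- StoreType -> EmailOpen -> PriorPurchase) has no collider blocking it and no conditioned non-collider, so it is open.
Try {StoreType, WebVisits}:
  P1: blocked at fork node StoreType ∈ conditioning set.
  P2: blocked at fork node StoreType ∈ conditioning set.
  P3: blocked at fork node StoreType ∈ conditioning set.
  P4: blocked at fork node StoreType ∈ conditioning set.
  P5: blocked at fork node WebVisits ∈ conditioning set.
  P6: blocked at fork node WebVisits ∈ conditioning set.
{StoreType, WebVisits} contains no descendant of Conversion and blocks every backdoor path.
Every element of {StoreType, WebVisits} is needed (dropping StoreType leaves P1 open; dropping WebVisits leaves P5 open), so no proper subset is valid.
Among all size-2 subsets of the eligible variables, only {StoreType, WebVisits} blocks every backdoor path, so it is the unique smallest valid adjustment set.

{StoreType, WebVisits}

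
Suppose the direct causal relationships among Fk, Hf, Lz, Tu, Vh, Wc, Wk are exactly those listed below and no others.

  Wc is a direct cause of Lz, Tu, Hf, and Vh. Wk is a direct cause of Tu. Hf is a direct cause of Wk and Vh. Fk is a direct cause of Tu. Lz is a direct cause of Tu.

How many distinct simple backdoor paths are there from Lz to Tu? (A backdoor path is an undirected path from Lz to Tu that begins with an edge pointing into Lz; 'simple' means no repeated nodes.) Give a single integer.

3

A backdoor path from Lz to Tu is any simple undirected path whose first edge points into Lz (i.e. leaves Lz via a parent).
Parents of Lz: {Wc}.
Enumerating:
  P1: Lz <- Wc -> Hf -> Wk -> Tu
  P2: Lz <- Wc -> Vh <- Hf -> Wk -> Tu
  P3: Lz <- Wc -> Tu
That exhausts the simple backdoor paths. Count: 3.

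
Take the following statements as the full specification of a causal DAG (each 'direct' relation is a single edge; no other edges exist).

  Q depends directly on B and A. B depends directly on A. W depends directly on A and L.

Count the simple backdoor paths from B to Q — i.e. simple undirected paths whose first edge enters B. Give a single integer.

1

A backdoor path from B to Q is any simple undirected path whose first edge points into B (i.e. leaves B via a parent).
Parents of B: {A}.
Enumerating:
  P1: B <- A -> Q
That exhausts the simple backdoor paths. Count: 1.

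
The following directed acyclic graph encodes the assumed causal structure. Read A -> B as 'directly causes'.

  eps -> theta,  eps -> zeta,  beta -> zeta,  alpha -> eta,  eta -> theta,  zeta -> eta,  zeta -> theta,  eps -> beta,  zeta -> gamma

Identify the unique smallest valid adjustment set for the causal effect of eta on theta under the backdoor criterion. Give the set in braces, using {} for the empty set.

{zeta}

Variables eligible for adjustment (non-descendants of eta, excluding eta and theta): {alpha, beta, eps, gamma, zeta}.
Backdoor paths from eta to theta:
  P1: eta <- zeta <- eps -> theta
  P2: eta <- zeta <- beta <- eps -> theta
  P3: eta <- zeta -> theta
The empty set is not sufficient: P1 (eta <- zeta <- eps -> theta) has no collider blocking it and no conditioned non-collider, so it is open.
Try {zeta}:
  P1: blocked at chain node zeta ∈ conditioning set.
  P2: blocked at chain node zeta ∈ conditioning set.
  P3: blocked at fork node zeta ∈ conditioning set.
{zeta} contains no descendant of eta and blocks every backdoor path.
No other singleton works — e.g. {alpha} leaves P1 open — so {zeta} is the unique smallest valid adjustment set.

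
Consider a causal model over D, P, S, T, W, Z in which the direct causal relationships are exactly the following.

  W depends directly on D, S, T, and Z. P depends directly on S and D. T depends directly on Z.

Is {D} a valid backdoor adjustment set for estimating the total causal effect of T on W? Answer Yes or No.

No

Backdoor paths from T to W (paths whose first edge points into T):
  P1: T <- Z -> W
Condition 1 (no descendant of T in the set): holds — descendants of T are {W}; none are in {D}.
Condition 2 (every backdoor path blocked by {D}):
  P1: open — no interior node is in the conditioning set.
{D} does not satisfy the backdoor criterion.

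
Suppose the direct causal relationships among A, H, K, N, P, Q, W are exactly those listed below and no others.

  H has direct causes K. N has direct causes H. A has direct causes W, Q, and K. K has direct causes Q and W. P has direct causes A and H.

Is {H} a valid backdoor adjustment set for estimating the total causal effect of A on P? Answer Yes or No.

Backdoor paths from A to P (paths whose first edge points into A):
  P1: A <- W -> K -> H -> P
  P2: A <- Q -> K -> H -> P
  P3: A <- K -> H -> P
Condition 1 (no descendant of A in the set): holds — descendants of A are {P}; none are in {H}.
Condition 2 (every backdoor path blocked by {H}):
  P1: blocked at chain node H ∈ conditioning set.
  P2: blocked at chain node H ∈ conditioning set.
  P3: blocked at chain node H ∈ conditioning set.
{H} satisfies the backdoor criterion.

Yes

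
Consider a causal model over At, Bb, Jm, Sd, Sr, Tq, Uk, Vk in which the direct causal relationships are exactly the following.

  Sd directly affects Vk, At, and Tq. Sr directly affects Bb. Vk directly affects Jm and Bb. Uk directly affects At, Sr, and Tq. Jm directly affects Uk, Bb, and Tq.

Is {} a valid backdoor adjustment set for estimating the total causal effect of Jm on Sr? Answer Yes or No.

Yes

Backdoor paths from Jm to Sr (paths whose first edge points into Jm):
  P1: Jm <- Vk <- Sd -> Tq <- Uk -> Sr
  P2: Jm <- Vk <- Sd -> At <- Uk -> Sr
  P3: Jm <- Vk -> Bb <- Sr
Condition 1 (no descendant of Jm in the set): holds — descendants of Jm are {At, Bb, Sr, Tq, Uk}; none are in {}.
Condition 2 (every backdoor path blocked by {}):
  P1: blocked at collider Tq (neither it nor any descendant is in the conditioning set).
  P2: blocked at collider At (neither it nor any descendant is in the conditioning set).
  P3: blocked at collider Bb (neither it nor any descendant is in the conditioning set).
{} satisfies the backdoor criterion.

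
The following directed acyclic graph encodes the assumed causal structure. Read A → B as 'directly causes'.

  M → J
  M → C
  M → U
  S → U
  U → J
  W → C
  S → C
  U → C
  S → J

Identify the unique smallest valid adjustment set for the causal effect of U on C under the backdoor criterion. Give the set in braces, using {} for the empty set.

{M, S}

Variables eligible for adjustment (non-descendants of U, excluding U and C): {M, S, W}.
Backdoor paths from U to C:
  P1: U <- M -> J <- S -> C
  P2: U <- M -> C
  P3: U <- S -> J <- M -> C
  P4: U <- S -> C
The empty set is not sufficient: P2 (U <- M -> C) has no collider blocking it and no conditioned non-collider, so it is open.
Try {M, S}:
  P1: blocked at fork node M ∈ conditioning set.
  P2: blocked at fork node M ∈ conditioning set.
  P3: blocked at fork node S ∈ conditioning set.
  P4: blocked at fork node S ∈ conditioning set.
{M, S} contains no descendant of U and blocks every backdoor path.
Every element of {M, S} is needed (dropping M leaves P2 open; dropping S leaves P4 open), so no proper subset is valid.
Among all size-2 subsets of the eligible variables, only {M, S} blocks every backdoor path, so it is the unique smallest valid adjustment set.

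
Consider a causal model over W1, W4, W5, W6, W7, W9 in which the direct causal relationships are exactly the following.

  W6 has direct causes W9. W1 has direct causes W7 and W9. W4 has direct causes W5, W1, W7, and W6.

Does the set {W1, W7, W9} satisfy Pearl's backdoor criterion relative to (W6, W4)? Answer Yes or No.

Yes

Backdoor paths from W6 to W4 (paths whose first edge points into W6):
  P1: W6 <- W9 -> W1 <- W7 -> W4
  P2: W6 <- W9 -> W1 -> W4
Condition 1 (no descendant of W6 in the set): holds — descendants of W6 are {W4}; none are in {W1, W7, W9}.
Condition 2 (every backdoor path blocked by {W1, W7, W9}):
  P1: blocked at fork node W9 ∈ conditioning set.
  P2: blocked at fork node W9 ∈ conditioning set.
{W1, W7, W9} satisfies the backdoor criterion.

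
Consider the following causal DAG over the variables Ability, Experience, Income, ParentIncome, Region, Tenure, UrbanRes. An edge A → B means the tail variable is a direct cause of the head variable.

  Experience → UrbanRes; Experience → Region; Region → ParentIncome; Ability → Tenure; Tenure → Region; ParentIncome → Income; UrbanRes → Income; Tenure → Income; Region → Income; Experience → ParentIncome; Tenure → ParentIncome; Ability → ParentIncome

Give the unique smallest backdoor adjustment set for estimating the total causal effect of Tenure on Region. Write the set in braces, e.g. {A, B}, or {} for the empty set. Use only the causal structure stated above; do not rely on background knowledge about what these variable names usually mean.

{}

Variables eligible for adjustment (non-descendants of Tenure, excluding Tenure and Region): {Ability, Experience, UrbanRes}.
Backdoor paths from Tenure to Region:
  P1: Tenure <- Ability -> ParentIncome <- Experience -> Region
  P2: Tenure <- Ability -> ParentIncome <- Experience -> UrbanRes -> Income <- Region
  P3: Tenure <- Ability -> ParentIncome <- Region
  P4: Tenure <- Ability -> ParentIncome -> Income <- Region
  P5: Tenure <- Ability -> ParentIncome -> Income <- UrbanRes <- Experience -> Region
Each backdoor path contains an unconditioned collider, so every path is already blocked with the empty conditioning set:
  P1: blocked at collider ParentIncome (neither it nor any descendant is in the conditioning set).
  P2: blocked at collider ParentIncome (neither it nor any descendant is in the conditioning set).
  P3: blocked at collider ParentIncome (neither it nor any descendant is in the conditioning set).
  P4: blocked at collider Income (neither it nor any descendant is in the conditioning set).
  P5: blocked at collider Income (neither it nor any descendant is in the conditioning set).
The empty set is therefore the unique smallest valid set.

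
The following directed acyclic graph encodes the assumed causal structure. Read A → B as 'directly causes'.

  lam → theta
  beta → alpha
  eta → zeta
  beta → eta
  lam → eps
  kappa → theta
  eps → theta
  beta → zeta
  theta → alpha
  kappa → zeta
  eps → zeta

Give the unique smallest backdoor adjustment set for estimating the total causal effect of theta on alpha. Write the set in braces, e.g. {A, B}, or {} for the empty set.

Variables eligible for adjustment (non-descendants of theta, excluding theta and alpha): {beta, eps, eta, kappa, lam, zeta}.
Backdoor paths from theta to alpha:
  P1: theta <- lam -> eps -> zeta <- beta -> alpha
  P2: theta <- lam -> eps -> zeta <- eta <- beta -> alpha
  P3: theta <- kappa -> zeta <- beta -> alpha
  P4: theta <- kappa -> zeta <- eta <- beta -> alpha
  P5: theta <- eps -> zeta <- beta -> alpha
  P6: theta <- eps -> zeta <- eta <- beta -> alpha
Each backdoor path contains an unconditioned collider, so every path is already blocked with the empty conditioning set:
  P1: blocked at collider zeta (neither it nor any descendant is in the conditioning set).
  P2: blocked at collider zeta (neither it nor any descendant is in the conditioning set).
  P3: blocked at collider zeta (neither it nor any descendant is in the conditioning set).
  P4: blocked at collider zeta (neither it nor any descendant is in the conditioning set).
  P5: blocked at collider zeta (neither it nor any descendant is in the conditioning set).
  P6: blocked at collider zeta (neither it nor any descendant is in the conditioning set).
The empty set is therefore the unique smallest valid set.

{}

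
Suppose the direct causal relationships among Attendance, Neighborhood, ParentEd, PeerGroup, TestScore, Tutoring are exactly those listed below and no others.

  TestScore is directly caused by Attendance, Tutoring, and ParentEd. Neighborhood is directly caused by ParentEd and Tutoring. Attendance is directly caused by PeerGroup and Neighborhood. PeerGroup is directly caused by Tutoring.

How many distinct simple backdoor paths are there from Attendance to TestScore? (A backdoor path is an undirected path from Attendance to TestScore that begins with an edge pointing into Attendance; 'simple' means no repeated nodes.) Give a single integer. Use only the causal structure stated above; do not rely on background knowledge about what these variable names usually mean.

4

A backdoor path from Attendance to TestScore is any simple undirected path whose first edge points into Attendance (i.e. leaves Attendance via a parent).
Parents of Attendance: {Neighborhood, PeerGroup}.
Enumerating:
  P1: Attendance <- Neighborhood <- Tutoring -> TestScore
  P2: Attendance <- Neighborhood <- ParentEd -> TestScore
  P3: Attendance <- PeerGroup <- Tutoring -> Neighborhood <- ParentEd -> TestScore
  P4: Attendance <- PeerGroup <- Tutoring -> TestScore
That exhausts the simple backdoor paths. Count: 4.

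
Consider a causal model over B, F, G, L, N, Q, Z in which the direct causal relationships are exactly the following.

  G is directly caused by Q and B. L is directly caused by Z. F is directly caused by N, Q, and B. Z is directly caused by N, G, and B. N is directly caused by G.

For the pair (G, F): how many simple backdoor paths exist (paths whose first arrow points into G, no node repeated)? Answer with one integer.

3

A backdoor path from G to F is any simple undirected path whose first edge points into G (i.e. leaves G via a parent).
Parents of G: {B, Q}.
Enumerating:
  P1: G <- B -> Z <- N -> F
  P2: G <- B -> F
  P3: G <- Q -> F
That exhausts the simple backdoor paths. Count: 3.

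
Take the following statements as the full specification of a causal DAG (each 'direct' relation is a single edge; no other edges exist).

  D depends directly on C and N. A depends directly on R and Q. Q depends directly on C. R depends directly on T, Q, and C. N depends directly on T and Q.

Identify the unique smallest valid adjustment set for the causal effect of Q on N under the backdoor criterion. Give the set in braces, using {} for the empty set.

{}

Variables eligible for adjustment (non-descendants of Q, excluding Q and N): {C, T}.
Backdoor paths from Q to N:
  P1: Q <- C -> R <- T -> N
  P2: Q <- C -> D <- N
Each backdoor path contains an unconditioned collider, so every path is already blocked with the empty conditioning set:
  P1: blocked at collider R (neither it nor any descendant is in the conditioning set).
  P2: blocked at collider D (neither it nor any descendant is in the conditioning set).
The empty set is therefore the unique smallest valid set.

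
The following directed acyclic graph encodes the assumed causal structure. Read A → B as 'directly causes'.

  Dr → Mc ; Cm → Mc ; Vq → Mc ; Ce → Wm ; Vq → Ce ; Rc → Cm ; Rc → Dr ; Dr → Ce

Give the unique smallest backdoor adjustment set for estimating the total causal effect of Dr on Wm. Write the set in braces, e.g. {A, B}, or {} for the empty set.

Variables eligible for adjustment (non-descendants of Dr, excluding Dr and Wm): {Cm, Rc, Vq}.
Backdoor paths from Dr to Wm:
  P1: Dr <- Rc -> Cm -> Mc <- Vq -> Ce -> Wm
Each backdoor path contains an unconditioned collider, so every path is already blocked with the empty conditioning set:
  P1: blocked at collider Mc (neither it nor any descendant is in the conditioning set).
The empty set is therefore the unique smallest valid set.

{}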